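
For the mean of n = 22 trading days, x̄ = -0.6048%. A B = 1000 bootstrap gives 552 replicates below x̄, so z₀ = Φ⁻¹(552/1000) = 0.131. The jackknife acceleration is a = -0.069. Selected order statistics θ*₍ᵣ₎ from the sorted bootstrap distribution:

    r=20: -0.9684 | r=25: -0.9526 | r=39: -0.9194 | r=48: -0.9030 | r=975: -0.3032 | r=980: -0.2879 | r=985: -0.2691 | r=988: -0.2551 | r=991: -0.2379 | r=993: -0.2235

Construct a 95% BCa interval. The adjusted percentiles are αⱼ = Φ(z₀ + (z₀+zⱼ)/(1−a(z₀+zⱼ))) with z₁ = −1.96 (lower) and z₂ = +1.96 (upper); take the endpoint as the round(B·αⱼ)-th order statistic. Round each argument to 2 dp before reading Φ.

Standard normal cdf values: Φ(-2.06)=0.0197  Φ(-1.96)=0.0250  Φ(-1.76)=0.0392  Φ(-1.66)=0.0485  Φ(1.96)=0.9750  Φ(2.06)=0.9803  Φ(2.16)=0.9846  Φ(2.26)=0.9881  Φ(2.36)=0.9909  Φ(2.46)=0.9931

(-0.9526, -0.3032)

Lower: z₀ + z₁ = 0.131 + (-1.960) = -1.829; 1 − a(z₀+z₁) = 1 − (-0.069)(-1.829) = 0.8738; argument = 0.131 + (-1.829)/0.8738 = -1.9622 → -1.96.
α₁ = Φ(-1.96) = 0.0250; rank = round(1000 × 0.0250) = 25; θ*₍25₎ = -0.9526.
Upper: z₀ + z₂ = 2.091; 1 − a(z₀+z₂) = 1.1443; argument = 1.9584 → 1.96; α₂ = 0.9750; rank = 975; θ*₍975₎ = -0.3032.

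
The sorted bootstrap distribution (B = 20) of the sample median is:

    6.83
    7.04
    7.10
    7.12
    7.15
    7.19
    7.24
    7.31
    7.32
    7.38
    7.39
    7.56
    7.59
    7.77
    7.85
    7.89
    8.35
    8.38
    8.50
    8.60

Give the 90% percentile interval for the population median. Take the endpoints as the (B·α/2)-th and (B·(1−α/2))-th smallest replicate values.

α = 0.10; lower rank = 20 × 0.050 = 1; upper rank = 20 × 0.950 = 19.
The 1st smallest replicate is 6.83; the 19th is 8.50.

(6.83, 8.50)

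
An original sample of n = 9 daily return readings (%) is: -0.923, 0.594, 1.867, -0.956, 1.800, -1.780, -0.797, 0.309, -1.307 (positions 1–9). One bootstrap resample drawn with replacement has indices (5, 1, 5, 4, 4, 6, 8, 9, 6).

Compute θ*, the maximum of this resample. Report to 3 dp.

θ* = 1.800

Resample values: 1.800, -0.923, 1.800, -0.956, -0.956, -1.780, 0.309, -1.307, -1.780.
Maximum = 1.800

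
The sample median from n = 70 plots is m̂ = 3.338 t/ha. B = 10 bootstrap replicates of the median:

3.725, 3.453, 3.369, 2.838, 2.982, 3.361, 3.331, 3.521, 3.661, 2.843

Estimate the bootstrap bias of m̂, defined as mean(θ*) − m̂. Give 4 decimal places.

bias = −0.0296

mean(θ*) = (3.725 + 3.453 + 3.369 + 2.838 + 2.982 + 3.361 + 3.331 + 3.521 + 3.661 + 2.843) / 10 = 3.30840
bias = 3.30840 − 3.338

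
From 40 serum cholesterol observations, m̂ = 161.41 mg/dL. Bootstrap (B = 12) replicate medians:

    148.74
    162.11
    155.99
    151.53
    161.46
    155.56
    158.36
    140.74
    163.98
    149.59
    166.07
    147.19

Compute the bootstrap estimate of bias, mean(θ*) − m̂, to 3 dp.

bias = −6.300

mean(θ*) = (148.74 + 162.11 + 155.99 + 151.53 + 161.46 + 155.56 + 158.36 + 140.74 + 163.98 + 149.59 + 166.07 + 147.19) / 12 = 155.1100
bias = 155.1100 − 161.41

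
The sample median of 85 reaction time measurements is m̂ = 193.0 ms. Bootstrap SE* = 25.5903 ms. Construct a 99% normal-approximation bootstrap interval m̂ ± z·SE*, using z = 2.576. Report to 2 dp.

(127.08, 258.92)

Margin = 2.576 × 25.5903 = 65.921
Interval: 193.0 ± 65.921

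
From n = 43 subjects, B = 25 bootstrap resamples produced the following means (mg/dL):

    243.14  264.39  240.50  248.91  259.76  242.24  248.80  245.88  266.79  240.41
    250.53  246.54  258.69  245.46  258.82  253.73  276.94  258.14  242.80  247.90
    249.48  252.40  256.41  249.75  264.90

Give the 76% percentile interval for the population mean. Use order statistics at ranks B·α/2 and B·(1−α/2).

Sorted replicates: 240.41, 240.50, 242.24, 242.80, 243.14, 245.46, 245.88, 246.54, 247.90, 248.80, 248.91, 249.48, 249.75, 250.53, 252.40, 253.73, 256.41, 258.14, 258.69, 258.82, 259.76, 264.39, 264.90, 266.79, 276.94
α = 0.24; lower rank = 25 × 0.120 = 3; upper rank = 25 × 0.880 = 22.
The 3rd smallest replicate is 242.24; the 22nd is 264.39.

(242.24, 264.39)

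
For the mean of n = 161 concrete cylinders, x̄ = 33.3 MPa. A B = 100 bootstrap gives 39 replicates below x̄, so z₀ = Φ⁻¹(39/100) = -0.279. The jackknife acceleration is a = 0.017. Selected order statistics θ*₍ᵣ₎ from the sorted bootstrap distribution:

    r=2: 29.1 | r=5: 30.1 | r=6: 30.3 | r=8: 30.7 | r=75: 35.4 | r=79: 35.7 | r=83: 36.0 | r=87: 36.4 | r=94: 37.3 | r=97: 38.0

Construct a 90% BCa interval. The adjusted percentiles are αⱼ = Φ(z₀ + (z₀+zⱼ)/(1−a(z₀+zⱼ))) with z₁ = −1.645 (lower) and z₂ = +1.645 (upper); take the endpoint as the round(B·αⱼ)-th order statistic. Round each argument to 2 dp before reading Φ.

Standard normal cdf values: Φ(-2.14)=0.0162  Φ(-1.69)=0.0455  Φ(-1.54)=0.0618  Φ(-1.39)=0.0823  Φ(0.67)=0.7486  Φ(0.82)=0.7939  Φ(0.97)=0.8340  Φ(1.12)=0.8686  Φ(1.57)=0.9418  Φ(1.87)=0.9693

Lower: z₀ + z₁ = -0.279 + (-1.645) = -1.924; 1 − a(z₀+z₁) = 1 − (0.017)(-1.924) = 1.0327; argument = -0.279 + (-1.924)/1.0327 = -2.1421 → -2.14.
α₁ = Φ(-2.14) = 0.0162; rank = round(100 × 0.0162) = 2; θ*₍2₎ = 29.1.
Upper: z₀ + z₂ = 1.366; 1 − a(z₀+z₂) = 0.9768; argument = 1.1195 → 1.12; α₂ = 0.8686; rank = 87; θ*₍87₎ = 36.4.

(29.1, 36.4)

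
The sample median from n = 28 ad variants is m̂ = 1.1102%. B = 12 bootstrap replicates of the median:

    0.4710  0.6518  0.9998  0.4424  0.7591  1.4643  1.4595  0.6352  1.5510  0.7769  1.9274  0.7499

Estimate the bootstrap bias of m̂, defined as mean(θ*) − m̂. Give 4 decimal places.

bias = −0.1195

mean(θ*) = (0.4710 + 0.6518 + 0.9998 + 0.4424 + 0.7591 + 1.4643 + 1.4595 + 0.6352 + 1.5510 + 0.7769 + 1.9274 + 0.7499) / 12 = 0.99069
bias = 0.99069 − 1.1102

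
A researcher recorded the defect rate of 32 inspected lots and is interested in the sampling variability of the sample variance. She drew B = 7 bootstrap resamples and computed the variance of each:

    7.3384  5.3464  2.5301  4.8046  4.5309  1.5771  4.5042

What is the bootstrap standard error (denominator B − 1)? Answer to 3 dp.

Bootstrap SE is the standard deviation of the 7 replicate variances.
Mean of replicates: (7.3384 + 5.3464 + 2.5301 + 4.8046 + 4.5309 + 1.5771 + 4.5042) / 7 = 30.63170 / 7 = 4.37596
Sum of squared deviations: (+2.96244)² + (+0.97044)² + (−1.84586)² + (+0.42864)² + (+0.15494)² + (−2.79886)² + (+0.12824)² = 21.18281
Variance = 21.18281 / 6 = 3.53047
SE* = √3.53047

SE* = 1.879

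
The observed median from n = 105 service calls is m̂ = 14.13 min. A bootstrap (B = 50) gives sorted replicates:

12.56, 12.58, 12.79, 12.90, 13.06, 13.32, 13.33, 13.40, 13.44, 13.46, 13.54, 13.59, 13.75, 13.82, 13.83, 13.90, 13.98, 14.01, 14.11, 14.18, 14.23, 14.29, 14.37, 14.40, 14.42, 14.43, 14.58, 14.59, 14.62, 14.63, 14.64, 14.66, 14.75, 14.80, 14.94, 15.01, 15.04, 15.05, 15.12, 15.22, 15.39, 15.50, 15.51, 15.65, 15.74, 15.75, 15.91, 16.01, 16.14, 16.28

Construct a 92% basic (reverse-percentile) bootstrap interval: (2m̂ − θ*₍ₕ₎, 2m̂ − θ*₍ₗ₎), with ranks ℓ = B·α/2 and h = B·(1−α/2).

Percentile endpoints at ranks 2 and 48: θ*₍2₎ = 12.58, θ*₍48₎ = 16.01.
Basic interval reflects these around m̂:
  lower = 2 × 14.13 − 16.01 = 12.25
  upper = 2 × 14.13 − 12.58 = 15.68

(12.25, 15.68)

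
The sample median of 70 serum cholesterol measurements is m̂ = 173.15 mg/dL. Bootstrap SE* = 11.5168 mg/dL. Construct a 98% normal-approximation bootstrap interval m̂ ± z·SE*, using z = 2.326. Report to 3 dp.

Margin = 2.326 × 11.5168 = 26.7881
Interval: 173.15 ± 26.7881

(146.362, 199.938)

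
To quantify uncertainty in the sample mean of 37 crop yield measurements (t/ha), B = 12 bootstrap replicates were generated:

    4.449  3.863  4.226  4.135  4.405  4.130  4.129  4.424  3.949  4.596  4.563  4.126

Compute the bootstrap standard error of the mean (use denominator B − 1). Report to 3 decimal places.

SE* = 0.236

Bootstrap SE is the standard deviation of the 12 replicate means.
Mean of replicates: (4.449 + 3.863 + 4.226 + 4.135 + 4.405 + 4.130 + 4.129 + 4.424 + 3.949 + 4.596 + 4.563 + 4.126) / 12 = 50.9950 / 12 = 4.2496
Sum of squared deviations: (+0.1994)² + (−0.3866)² + (−0.0236)² + (−0.1146)² + (+0.1554)² + (−0.1196)² + (−0.1206)² + (+0.1744)² + (−0.3006)² + (+0.3464)² + (+0.3134)² + (−0.1236)² = 0.6102
Variance = 0.6102 / 11 = 0.0555
SE* = √0.0555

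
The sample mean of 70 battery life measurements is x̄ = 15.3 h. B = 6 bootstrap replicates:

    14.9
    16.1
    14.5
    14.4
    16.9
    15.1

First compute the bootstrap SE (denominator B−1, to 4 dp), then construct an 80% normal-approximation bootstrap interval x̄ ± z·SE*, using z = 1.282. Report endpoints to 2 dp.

Mean of replicates = 15.3167; sum of squared deviations = 4.8483; SE* = √(4.8483/5) = 0.9847
Margin = 1.282 × 0.9847 = 1.262
Interval: 15.3 ± 1.262

(14.04, 16.56)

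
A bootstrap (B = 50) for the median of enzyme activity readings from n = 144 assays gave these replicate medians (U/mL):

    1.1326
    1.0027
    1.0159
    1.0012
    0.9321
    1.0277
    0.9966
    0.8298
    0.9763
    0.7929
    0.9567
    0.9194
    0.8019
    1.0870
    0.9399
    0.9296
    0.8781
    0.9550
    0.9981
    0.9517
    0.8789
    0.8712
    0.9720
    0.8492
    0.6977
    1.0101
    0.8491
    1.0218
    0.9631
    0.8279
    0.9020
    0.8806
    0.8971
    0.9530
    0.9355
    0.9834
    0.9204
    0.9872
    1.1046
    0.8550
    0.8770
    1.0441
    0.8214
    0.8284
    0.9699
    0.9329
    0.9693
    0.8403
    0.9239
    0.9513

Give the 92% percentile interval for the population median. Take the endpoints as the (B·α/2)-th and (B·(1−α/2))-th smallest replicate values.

(0.7929, 1.0870)

Sorted replicates: 0.6977, 0.7929, 0.8019, 0.8214, 0.8279, 0.8284, 0.8298, 0.8403, 0.8491, 0.8492, 0.8550, 0.8712, 0.8770, 0.8781, 0.8789, 0.8806, 0.8971, 0.9020, 0.9194, 0.9204, 0.9239, 0.9296, 0.9321, 0.9329, 0.9355, 0.9399, 0.9513, 0.9517, 0.9530, 0.9550, 0.9567, 0.9631, 0.9693, 0.9699, 0.9720, 0.9763, 0.9834, 0.9872, 0.9966, 0.9981, 1.0012, 1.0027, 1.0101, 1.0159, 1.0218, 1.0277, 1.0441, 1.0870, 1.1046, 1.1326
α = 0.08; lower rank = 50 × 0.040 = 2; upper rank = 50 × 0.960 = 48.
The 2nd smallest replicate is 0.7929; the 48th is 1.0870.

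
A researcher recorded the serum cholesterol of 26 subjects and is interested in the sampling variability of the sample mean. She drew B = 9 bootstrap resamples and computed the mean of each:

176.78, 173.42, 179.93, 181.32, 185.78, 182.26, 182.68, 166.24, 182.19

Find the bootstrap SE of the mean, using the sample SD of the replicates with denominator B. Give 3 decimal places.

SE* = 5.632

Bootstrap SE is the standard deviation of the 9 replicate means.
Mean of replicates: (176.78 + 173.42 + 179.93 + 181.32 + 185.78 + 182.26 + 182.68 + 166.24 + 182.19) / 9 = 1610.6000 / 9 = 178.9556
Sum of squared deviations: (−2.1756)² + (−5.5356)² + (+0.9744)² + (+2.3644)² + (+6.8244)² + (+3.3044)² + (+3.7244)² + (−12.7156)² + (+3.2344)² = 285.4264
Variance = 285.4264 / 9 = 31.7140
SE* = √31.7140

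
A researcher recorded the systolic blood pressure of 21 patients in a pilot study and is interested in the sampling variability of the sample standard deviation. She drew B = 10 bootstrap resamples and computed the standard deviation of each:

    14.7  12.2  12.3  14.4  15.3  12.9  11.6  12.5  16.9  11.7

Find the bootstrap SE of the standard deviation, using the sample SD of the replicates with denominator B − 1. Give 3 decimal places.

Bootstrap SE is the standard deviation of the 10 replicate standard deviations.
Mean of replicates: (14.7 + 12.2 + 12.3 + 14.4 + 15.3 + 12.9 + 11.6 + 12.5 + 16.9 + 11.7) / 10 = 134.5000 / 10 = 13.4500
Sum of squared deviations: (+1.2500)² + (−1.2500)² + (−1.1500)² + (+0.9500)² + (+1.8500)² + (−0.5500)² + (−1.8500)² + (−0.9500)² + (+3.4500)² + (−1.7500)² = 28.3650
Variance = 28.3650 / 9 = 3.1517
SE* = √3.1517

SE* = 1.775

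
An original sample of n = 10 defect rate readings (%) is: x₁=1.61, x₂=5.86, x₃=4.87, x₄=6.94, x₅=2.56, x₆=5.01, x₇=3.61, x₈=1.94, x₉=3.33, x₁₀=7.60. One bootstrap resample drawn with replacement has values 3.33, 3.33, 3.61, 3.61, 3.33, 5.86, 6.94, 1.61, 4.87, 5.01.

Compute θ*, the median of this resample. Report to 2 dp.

θ* = 3.61

Sorted: 1.61, 3.33, 3.33, 3.33, 3.61, 3.61, 4.87, 5.01, 5.86, 6.94
Median = average of the two middle values = 3.61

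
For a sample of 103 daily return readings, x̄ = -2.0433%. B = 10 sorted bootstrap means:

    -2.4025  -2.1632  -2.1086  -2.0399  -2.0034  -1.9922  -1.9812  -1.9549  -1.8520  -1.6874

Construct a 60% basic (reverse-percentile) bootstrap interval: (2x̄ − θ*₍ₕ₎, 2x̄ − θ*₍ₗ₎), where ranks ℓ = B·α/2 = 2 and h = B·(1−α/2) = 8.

Percentile endpoints at ranks 2 and 8: θ*₍2₎ = -2.1632, θ*₍8₎ = -1.9549.
Basic interval reflects these around x̄:
  lower = 2 × -2.0433 − -1.9549 = -2.1317
  upper = 2 × -2.0433 − -2.1632 = -1.9234

(-2.1317, -1.9234)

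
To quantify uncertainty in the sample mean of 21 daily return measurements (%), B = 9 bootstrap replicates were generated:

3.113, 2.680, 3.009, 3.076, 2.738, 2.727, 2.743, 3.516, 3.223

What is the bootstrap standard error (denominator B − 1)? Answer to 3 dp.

Bootstrap SE is the standard deviation of the 9 replicate means.
Mean of replicates: (3.113 + 2.680 + 3.009 + 3.076 + 2.738 + 2.727 + 2.743 + 3.516 + 3.223) / 9 = 26.82500 / 9 = 2.98056
Sum of squared deviations: (+0.13244)² + (−0.30056)² + (+0.02844)² + (+0.09544)² + (−0.24256)² + (−0.25356)² + (−0.23756)² + (+0.53544)² + (+0.24244)² = 0.64283
Variance = 0.64283 / 8 = 0.08035
SE* = √0.08035

SE* = 0.283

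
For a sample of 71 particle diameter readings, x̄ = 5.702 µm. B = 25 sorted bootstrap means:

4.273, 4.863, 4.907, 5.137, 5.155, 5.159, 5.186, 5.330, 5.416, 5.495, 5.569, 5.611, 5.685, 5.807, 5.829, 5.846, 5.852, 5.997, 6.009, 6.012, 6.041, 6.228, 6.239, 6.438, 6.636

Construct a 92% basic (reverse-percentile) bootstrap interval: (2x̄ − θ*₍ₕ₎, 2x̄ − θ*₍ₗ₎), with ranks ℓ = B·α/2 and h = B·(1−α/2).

(4.966, 7.131)

Percentile endpoints at ranks 1 and 24: θ*₍1₎ = 4.273, θ*₍24₎ = 6.438.
Basic interval reflects these around x̄:
  lower = 2 × 5.702 − 6.438 = 4.966
  upper = 2 × 5.702 − 4.273 = 7.131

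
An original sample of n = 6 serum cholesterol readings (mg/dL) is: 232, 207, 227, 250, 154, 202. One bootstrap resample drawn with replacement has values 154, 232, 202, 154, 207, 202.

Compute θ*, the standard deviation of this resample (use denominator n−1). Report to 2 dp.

θ* = 31.35

Mean = 191.8333; sum of squared deviations = 4912.8333
s² = 4912.8333 / 5 = 982.5667
s = √982.5667 = 31.35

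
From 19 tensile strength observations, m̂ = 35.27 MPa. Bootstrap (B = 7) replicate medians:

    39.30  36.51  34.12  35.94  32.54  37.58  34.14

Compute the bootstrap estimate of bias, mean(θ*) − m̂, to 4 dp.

bias = +0.4629

mean(θ*) = (39.30 + 36.51 + 34.12 + 35.94 + 32.54 + 37.58 + 34.14) / 7 = 35.73286
bias = 35.73286 − 35.27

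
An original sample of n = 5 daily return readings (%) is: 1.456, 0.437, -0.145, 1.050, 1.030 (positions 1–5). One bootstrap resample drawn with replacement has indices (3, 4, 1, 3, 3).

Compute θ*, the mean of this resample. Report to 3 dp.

θ* = 0.414

Resample values: -0.145, 1.050, 1.456, -0.145, -0.145.
Mean = ((-0.145) + 1.050 + 1.456 + (-0.145) + (-0.145)) / 5 = 2.0710 / 5 = 0.414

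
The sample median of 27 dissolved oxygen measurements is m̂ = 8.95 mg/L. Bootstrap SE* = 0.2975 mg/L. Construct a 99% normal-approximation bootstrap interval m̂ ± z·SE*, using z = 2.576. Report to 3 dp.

(8.184, 9.716)

Margin = 2.576 × 0.2975 = 0.7664
Interval: 8.95 ± 0.7664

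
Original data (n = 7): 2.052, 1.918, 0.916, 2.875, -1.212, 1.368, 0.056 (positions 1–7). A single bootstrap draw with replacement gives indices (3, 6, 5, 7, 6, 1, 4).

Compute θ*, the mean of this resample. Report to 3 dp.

Resample values: 0.916, 1.368, -1.212, 0.056, 1.368, 2.052, 2.875.
Mean = (0.916 + 1.368 + (-1.212) + 0.056 + 1.368 + 2.052 + 2.875) / 7 = 7.4230 / 7 = 1.060

θ* = 1.060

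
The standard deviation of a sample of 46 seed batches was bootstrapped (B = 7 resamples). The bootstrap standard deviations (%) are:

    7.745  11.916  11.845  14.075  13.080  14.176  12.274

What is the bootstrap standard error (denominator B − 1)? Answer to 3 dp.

Bootstrap SE is the standard deviation of the 7 replicate standard deviations.
Mean of replicates: (7.745 + 11.916 + 11.845 + 14.075 + 13.080 + 14.176 + 12.274) / 7 = 85.1110 / 7 = 12.1587
Sum of squared deviations: (−4.4137)² + (−0.2427)² + (−0.3137)² + (+1.9163)² + (+0.9213)² + (+2.0173)² + (+0.1153)² = 28.2419
Variance = 28.2419 / 6 = 4.7070
SE* = √4.7070

SE* = 2.170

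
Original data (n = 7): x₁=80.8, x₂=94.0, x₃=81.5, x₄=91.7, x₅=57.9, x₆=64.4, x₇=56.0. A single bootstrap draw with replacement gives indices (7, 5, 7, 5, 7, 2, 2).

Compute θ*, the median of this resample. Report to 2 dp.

θ* = 57.90

Resample values: 56.0, 57.9, 56.0, 57.9, 56.0, 94.0, 94.0.
Sorted: 56.0, 56.0, 56.0, 57.9, 57.9, 94.0, 94.0
Median = middle value = 57.90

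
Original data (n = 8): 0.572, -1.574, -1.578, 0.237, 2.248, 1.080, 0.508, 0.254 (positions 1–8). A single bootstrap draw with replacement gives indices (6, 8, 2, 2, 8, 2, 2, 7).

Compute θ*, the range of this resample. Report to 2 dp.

Resample values: 1.080, 0.254, -1.574, -1.574, 0.254, -1.574, -1.574, 0.508.
Range = 1.080 − -1.574 = 2.65

θ* = 2.65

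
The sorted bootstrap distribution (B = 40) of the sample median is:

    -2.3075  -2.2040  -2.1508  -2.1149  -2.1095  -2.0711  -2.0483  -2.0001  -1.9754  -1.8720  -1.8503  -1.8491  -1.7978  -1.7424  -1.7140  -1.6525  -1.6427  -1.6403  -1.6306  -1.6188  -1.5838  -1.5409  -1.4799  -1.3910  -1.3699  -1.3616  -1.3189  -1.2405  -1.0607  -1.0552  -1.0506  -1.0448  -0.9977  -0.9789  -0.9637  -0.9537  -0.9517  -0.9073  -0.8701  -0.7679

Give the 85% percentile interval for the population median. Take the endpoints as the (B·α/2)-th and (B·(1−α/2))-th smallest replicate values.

α = 0.15; lower rank = 40 × 0.075 = 3; upper rank = 40 × 0.925 = 37.
The 3rd smallest replicate is -2.1508; the 37th is -0.9517.

(-2.1508, -0.9517)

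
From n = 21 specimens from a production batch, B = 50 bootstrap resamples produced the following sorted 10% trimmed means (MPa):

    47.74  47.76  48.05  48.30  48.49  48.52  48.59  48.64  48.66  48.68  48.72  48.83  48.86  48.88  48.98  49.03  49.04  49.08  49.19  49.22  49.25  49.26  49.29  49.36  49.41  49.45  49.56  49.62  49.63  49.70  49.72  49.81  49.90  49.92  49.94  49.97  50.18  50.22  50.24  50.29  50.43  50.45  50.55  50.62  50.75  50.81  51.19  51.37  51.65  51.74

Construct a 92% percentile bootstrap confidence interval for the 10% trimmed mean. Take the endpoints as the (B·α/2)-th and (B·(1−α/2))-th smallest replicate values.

α = 0.08; lower rank = 50 × 0.040 = 2; upper rank = 50 × 0.960 = 48.
The 2nd smallest replicate is 47.76; the 48th is 51.37.

(47.76, 51.37)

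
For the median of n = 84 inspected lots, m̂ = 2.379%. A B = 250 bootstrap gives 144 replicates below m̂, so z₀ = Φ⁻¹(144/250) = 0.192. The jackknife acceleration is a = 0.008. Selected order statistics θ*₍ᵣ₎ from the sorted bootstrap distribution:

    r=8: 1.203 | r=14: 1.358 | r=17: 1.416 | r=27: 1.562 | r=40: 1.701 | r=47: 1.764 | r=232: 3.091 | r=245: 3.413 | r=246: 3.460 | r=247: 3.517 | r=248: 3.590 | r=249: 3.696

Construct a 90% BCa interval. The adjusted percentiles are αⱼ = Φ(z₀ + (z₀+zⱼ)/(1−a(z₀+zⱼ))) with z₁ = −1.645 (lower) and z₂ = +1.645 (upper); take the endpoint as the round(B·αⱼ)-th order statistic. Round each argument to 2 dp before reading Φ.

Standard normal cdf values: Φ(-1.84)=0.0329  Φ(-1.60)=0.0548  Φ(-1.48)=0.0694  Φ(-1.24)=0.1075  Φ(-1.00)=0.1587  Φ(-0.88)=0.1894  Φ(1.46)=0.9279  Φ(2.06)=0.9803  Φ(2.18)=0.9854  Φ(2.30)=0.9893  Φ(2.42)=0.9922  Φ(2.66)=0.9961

Lower: z₀ + z₁ = 0.192 + (-1.645) = -1.453; 1 − a(z₀+z₁) = 1 − (0.008)(-1.453) = 1.0116; argument = 0.192 + (-1.453)/1.0116 = -1.2443 → -1.24.
α₁ = Φ(-1.24) = 0.1075; rank = round(250 × 0.1075) = 27; θ*₍27₎ = 1.562.
Upper: z₀ + z₂ = 1.837; 1 − a(z₀+z₂) = 0.9853; argument = 2.0564 → 2.06; α₂ = 0.9803; rank = 245; θ*₍245₎ = 3.413.

(1.562, 3.413)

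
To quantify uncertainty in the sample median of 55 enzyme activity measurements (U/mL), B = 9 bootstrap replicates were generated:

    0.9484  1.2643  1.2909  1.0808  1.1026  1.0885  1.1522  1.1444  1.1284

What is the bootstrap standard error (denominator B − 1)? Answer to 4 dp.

Bootstrap SE is the standard deviation of the 9 replicate medians.
Mean of replicates: (0.9484 + 1.2643 + 1.2909 + 1.0808 + 1.1026 + 1.0885 + 1.1522 + 1.1444 + 1.1284) / 9 = 10.20050 / 9 = 1.13339
Sum of squared deviations: (−0.18499)² + (+0.13091)² + (+0.15751)² + (−0.05259)² + (−0.03079)² + (−0.04489)² + (+0.01881)² + (+0.01101)² + (−0.00499)² = 0.08240
Variance = 0.08240 / 8 = 0.01030
SE* = √0.01030

SE* = 0.1015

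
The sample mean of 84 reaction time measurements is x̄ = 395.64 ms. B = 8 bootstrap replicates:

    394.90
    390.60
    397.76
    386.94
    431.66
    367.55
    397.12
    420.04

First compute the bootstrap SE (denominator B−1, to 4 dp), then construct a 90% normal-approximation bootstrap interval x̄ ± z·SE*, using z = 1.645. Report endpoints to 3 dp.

Mean of replicates = 398.3213; sum of squared deviations = 2732.6597; SE* = √(2732.6597/7) = 19.7580
Margin = 1.645 × 19.7580 = 32.5019
Interval: 395.64 ± 32.5019

(363.138, 428.142)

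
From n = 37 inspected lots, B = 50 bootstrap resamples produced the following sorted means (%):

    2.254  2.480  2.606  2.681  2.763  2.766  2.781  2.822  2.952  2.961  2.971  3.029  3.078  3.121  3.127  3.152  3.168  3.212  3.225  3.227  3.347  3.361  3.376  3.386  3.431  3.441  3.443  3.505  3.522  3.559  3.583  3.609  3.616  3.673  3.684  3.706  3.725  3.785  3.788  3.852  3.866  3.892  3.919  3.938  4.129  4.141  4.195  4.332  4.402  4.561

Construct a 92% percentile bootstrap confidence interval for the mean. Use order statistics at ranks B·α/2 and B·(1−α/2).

(2.480, 4.332)

α = 0.08; lower rank = 50 × 0.040 = 2; upper rank = 50 × 0.960 = 48.
The 2nd smallest replicate is 2.480; the 48th is 4.332.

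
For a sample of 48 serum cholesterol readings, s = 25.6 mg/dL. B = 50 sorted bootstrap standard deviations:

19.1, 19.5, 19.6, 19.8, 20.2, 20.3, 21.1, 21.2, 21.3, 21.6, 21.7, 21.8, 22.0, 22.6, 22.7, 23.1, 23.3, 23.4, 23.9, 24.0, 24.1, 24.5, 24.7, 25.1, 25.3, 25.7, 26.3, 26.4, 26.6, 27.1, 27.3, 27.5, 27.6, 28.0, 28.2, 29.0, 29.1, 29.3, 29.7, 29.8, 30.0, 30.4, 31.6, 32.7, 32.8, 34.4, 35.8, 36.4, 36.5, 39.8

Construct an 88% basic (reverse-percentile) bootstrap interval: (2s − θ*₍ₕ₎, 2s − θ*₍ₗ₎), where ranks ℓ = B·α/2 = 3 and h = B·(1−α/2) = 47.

(15.4, 31.6)

Percentile endpoints at ranks 3 and 47: θ*₍3₎ = 19.6, θ*₍47₎ = 35.8.
Basic interval reflects these around s:
  lower = 2 × 25.6 − 35.8 = 15.4
  upper = 2 × 25.6 − 19.6 = 31.6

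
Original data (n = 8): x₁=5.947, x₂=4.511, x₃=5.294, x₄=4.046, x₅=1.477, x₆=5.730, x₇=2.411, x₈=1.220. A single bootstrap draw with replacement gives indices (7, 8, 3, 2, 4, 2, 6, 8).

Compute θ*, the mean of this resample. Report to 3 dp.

θ* = 3.618

Resample values: 2.411, 1.220, 5.294, 4.511, 4.046, 4.511, 5.730, 1.220.
Mean = (2.411 + 1.220 + 5.294 + 4.511 + 4.046 + 4.511 + 5.730 + 1.220) / 8 = 28.9430 / 8 = 3.618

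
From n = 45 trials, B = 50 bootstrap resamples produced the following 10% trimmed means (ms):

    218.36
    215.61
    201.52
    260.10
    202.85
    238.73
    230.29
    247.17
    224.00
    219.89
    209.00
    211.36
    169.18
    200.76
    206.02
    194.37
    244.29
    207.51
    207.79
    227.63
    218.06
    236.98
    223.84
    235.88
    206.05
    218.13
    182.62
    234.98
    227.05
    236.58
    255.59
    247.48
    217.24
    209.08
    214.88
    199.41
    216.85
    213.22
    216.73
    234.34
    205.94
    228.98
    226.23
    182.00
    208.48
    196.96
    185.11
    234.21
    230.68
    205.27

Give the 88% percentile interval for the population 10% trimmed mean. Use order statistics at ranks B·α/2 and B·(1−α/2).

(182.62, 247.17)

Sorted replicates: 169.18, 182.00, 182.62, 185.11, 194.37, 196.96, 199.41, 200.76, 201.52, 202.85, 205.27, 205.94, 206.02, 206.05, 207.51, 207.79, 208.48, 209.00, 209.08, 211.36, 213.22, 214.88, 215.61, 216.73, 216.85, 217.24, 218.06, 218.13, 218.36, 219.89, 223.84, 224.00, 226.23, 227.05, 227.63, 228.98, 230.29, 230.68, 234.21, 234.34, 234.98, 235.88, 236.58, 236.98, 238.73, 244.29, 247.17, 247.48, 255.59, 260.10
α = 0.12; lower rank = 50 × 0.060 = 3; upper rank = 50 × 0.940 = 47.
The 3rd smallest replicate is 182.62; the 47th is 247.17.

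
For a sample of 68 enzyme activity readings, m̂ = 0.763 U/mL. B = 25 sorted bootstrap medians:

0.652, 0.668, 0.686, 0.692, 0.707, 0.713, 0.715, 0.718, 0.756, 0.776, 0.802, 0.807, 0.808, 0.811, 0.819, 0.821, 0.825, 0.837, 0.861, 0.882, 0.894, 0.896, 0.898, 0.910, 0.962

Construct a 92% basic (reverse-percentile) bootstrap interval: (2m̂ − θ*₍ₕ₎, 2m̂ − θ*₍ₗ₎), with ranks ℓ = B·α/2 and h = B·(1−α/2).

Percentile endpoints at ranks 1 and 24: θ*₍1₎ = 0.652, θ*₍24₎ = 0.910.
Basic interval reflects these around m̂:
  lower = 2 × 0.763 − 0.910 = 0.616
  upper = 2 × 0.763 − 0.652 = 0.874

(0.616, 0.874)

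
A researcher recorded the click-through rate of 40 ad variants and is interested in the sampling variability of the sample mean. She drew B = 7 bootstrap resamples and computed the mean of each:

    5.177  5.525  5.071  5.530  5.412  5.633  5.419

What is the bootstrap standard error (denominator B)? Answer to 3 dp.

Bootstrap SE is the standard deviation of the 7 replicate means.
Mean of replicates: (5.177 + 5.525 + 5.071 + 5.530 + 5.412 + 5.633 + 5.419) / 7 = 37.7670 / 7 = 5.3953
Sum of squared deviations: (−0.2183)² + (+0.1297)² + (−0.3243)² + (+0.1347)² + (+0.0167)² + (+0.2377)² + (+0.0237)² = 0.2451
Variance = 0.2451 / 7 = 0.0350
SE* = √0.0350

SE* = 0.187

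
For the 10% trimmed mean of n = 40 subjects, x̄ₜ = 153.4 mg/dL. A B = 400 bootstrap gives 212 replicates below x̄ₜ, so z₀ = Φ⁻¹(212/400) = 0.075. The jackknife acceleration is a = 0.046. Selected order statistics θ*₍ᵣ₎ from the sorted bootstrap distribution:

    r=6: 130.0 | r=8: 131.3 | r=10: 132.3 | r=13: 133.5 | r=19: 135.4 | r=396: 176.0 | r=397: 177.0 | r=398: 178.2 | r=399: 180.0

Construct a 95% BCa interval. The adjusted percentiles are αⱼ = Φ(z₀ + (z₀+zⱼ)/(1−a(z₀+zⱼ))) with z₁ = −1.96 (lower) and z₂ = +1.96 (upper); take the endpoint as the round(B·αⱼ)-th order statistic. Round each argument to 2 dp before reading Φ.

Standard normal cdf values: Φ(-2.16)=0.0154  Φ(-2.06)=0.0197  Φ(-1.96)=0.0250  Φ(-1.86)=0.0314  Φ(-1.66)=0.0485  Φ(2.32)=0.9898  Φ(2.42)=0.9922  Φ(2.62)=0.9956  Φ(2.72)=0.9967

Lower: z₀ + z₁ = 0.075 + (-1.960) = -1.885; 1 − a(z₀+z₁) = 1 − (0.046)(-1.885) = 1.0867; argument = 0.075 + (-1.885)/1.0867 = -1.6596 → -1.66.
α₁ = Φ(-1.66) = 0.0485; rank = round(400 × 0.0485) = 19; θ*₍19₎ = 135.4.
Upper: z₀ + z₂ = 2.035; 1 − a(z₀+z₂) = 0.9064; argument = 2.3202 → 2.32; α₂ = 0.9898; rank = 396; θ*₍396₎ = 176.0.

(135.4, 176.0)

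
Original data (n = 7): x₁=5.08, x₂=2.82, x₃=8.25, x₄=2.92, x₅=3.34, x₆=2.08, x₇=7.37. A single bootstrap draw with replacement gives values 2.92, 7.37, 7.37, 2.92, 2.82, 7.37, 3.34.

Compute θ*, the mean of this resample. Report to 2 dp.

θ* = 4.87

Mean = (2.92 + 7.37 + 7.37 + 2.92 + 2.82 + 7.37 + 3.34) / 7 = 34.110 / 7 = 4.87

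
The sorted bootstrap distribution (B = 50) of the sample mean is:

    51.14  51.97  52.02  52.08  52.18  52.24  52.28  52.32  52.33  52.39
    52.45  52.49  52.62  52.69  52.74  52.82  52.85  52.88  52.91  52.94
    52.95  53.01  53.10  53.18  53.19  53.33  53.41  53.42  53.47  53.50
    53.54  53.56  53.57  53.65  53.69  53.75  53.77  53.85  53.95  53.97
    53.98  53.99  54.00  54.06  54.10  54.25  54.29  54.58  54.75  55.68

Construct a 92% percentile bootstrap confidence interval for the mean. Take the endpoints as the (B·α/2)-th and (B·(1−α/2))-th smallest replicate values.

α = 0.08; lower rank = 50 × 0.040 = 2; upper rank = 50 × 0.960 = 48.
The 2nd smallest replicate is 51.97; the 48th is 54.58.

(51.97, 54.58)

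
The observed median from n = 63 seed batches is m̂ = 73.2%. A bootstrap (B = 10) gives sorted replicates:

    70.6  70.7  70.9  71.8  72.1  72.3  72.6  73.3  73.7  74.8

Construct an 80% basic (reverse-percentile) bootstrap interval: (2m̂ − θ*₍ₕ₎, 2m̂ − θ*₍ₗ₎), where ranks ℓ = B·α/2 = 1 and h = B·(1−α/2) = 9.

(72.7, 75.8)

Percentile endpoints at ranks 1 and 9: θ*₍1₎ = 70.6, θ*₍9₎ = 73.7.
Basic interval reflects these around m̂:
  lower = 2 × 73.2 − 73.7 = 72.7
  upper = 2 × 73.2 − 70.6 = 75.8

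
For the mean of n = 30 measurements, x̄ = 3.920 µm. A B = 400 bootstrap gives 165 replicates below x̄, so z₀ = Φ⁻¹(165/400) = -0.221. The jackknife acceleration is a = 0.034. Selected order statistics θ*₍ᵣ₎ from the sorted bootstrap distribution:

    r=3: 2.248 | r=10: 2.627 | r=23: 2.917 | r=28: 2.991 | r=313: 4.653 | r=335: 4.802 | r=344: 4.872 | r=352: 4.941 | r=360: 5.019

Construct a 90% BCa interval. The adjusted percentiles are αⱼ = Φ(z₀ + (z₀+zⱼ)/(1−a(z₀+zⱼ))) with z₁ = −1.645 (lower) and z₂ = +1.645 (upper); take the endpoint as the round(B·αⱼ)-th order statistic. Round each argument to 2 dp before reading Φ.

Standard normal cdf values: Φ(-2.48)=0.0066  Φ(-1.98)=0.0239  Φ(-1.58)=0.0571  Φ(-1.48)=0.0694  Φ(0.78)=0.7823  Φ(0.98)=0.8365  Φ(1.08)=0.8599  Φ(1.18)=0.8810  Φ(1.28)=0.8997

(2.627, 5.019)

Lower: z₀ + z₁ = -0.221 + (-1.645) = -1.866; 1 − a(z₀+z₁) = 1 − (0.034)(-1.866) = 1.0634; argument = -0.221 + (-1.866)/1.0634 = -1.9757 → -1.98.
α₁ = Φ(-1.98) = 0.0239; rank = round(400 × 0.0239) = 10; θ*₍10₎ = 2.627.
Upper: z₀ + z₂ = 1.424; 1 − a(z₀+z₂) = 0.9516; argument = 1.2755 → 1.28; α₂ = 0.8997; rank = 360; θ*₍360₎ = 5.019.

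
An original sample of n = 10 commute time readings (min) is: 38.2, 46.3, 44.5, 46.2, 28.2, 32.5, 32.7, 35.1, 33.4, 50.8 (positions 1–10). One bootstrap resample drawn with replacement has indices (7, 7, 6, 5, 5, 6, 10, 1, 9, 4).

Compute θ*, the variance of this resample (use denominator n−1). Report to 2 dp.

Resample values: 32.7, 32.7, 32.5, 28.2, 28.2, 32.5, 50.8, 38.2, 33.4, 46.2.
Mean = 35.5400; sum of squared deviations = 500.5240
s² = 500.5240 / 9 = 55.6138

θ* = 55.61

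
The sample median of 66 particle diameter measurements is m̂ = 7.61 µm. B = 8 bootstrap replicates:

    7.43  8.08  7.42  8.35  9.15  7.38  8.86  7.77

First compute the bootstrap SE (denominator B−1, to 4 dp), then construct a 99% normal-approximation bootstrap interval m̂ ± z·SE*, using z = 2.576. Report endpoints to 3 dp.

(5.851, 9.369)

Mean of replicates = 8.0550; sum of squared deviations = 3.2654; SE* = √(3.2654/7) = 0.6830
Margin = 2.576 × 0.6830 = 1.7594
Interval: 7.61 ± 1.7594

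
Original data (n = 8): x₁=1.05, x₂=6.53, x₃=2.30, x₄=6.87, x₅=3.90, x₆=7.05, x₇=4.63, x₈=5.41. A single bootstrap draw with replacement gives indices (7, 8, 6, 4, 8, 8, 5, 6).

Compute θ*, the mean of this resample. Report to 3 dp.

Resample values: 4.63, 5.41, 7.05, 6.87, 5.41, 5.41, 3.90, 7.05.
Mean = (4.63 + 5.41 + 7.05 + 6.87 + 5.41 + 5.41 + 3.90 + 7.05) / 8 = 45.730 / 8 = 5.716

θ* = 5.716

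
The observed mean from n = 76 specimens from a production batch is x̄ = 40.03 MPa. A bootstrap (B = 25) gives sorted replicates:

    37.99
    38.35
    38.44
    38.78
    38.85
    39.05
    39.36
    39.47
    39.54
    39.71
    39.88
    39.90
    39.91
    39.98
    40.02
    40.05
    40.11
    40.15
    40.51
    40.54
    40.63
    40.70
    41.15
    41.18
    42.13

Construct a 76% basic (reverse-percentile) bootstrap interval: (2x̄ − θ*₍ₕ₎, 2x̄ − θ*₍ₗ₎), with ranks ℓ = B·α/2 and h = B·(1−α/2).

Percentile endpoints at ranks 3 and 22: θ*₍3₎ = 38.44, θ*₍22₎ = 40.70.
Basic interval reflects these around x̄:
  lower = 2 × 40.03 − 40.70 = 39.36
  upper = 2 × 40.03 − 38.44 = 41.62

(39.36, 41.62)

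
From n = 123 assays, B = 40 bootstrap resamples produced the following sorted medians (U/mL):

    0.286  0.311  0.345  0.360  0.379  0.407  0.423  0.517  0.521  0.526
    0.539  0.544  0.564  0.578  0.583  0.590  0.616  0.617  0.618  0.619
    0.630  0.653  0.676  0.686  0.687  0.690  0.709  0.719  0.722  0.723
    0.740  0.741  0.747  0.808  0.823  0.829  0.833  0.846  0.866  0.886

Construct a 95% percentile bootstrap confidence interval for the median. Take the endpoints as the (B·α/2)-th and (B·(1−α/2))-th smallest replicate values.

α = 0.05; lower rank = 40 × 0.025 = 1; upper rank = 40 × 0.975 = 39.
The 1st smallest replicate is 0.286; the 39th is 0.866.

(0.286, 0.866)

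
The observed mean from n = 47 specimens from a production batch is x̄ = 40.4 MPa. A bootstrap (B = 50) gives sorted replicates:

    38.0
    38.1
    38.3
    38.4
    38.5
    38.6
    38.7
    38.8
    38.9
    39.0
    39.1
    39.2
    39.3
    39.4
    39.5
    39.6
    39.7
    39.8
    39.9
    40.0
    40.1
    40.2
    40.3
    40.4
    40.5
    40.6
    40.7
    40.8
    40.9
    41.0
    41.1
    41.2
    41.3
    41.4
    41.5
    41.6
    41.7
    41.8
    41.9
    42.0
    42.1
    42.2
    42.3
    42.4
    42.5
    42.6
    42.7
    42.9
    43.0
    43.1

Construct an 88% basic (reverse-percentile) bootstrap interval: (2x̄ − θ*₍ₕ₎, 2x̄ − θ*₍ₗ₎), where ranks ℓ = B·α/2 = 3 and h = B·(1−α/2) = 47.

Percentile endpoints at ranks 3 and 47: θ*₍3₎ = 38.3, θ*₍47₎ = 42.7.
Basic interval reflects these around x̄:
  lower = 2 × 40.4 − 42.7 = 38.1
  upper = 2 × 40.4 − 38.3 = 42.5

(38.1, 42.5)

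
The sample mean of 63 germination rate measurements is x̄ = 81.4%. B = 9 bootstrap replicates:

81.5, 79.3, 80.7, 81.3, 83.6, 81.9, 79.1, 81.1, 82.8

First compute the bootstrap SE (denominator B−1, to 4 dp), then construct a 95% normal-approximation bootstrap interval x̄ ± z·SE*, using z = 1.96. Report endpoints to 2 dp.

(78.53, 84.27)

Mean of replicates = 81.2556; sum of squared deviations = 17.1622; SE* = √(17.1622/8) = 1.4647
Margin = 1.96 × 1.4647 = 2.871
Interval: 81.4 ± 2.871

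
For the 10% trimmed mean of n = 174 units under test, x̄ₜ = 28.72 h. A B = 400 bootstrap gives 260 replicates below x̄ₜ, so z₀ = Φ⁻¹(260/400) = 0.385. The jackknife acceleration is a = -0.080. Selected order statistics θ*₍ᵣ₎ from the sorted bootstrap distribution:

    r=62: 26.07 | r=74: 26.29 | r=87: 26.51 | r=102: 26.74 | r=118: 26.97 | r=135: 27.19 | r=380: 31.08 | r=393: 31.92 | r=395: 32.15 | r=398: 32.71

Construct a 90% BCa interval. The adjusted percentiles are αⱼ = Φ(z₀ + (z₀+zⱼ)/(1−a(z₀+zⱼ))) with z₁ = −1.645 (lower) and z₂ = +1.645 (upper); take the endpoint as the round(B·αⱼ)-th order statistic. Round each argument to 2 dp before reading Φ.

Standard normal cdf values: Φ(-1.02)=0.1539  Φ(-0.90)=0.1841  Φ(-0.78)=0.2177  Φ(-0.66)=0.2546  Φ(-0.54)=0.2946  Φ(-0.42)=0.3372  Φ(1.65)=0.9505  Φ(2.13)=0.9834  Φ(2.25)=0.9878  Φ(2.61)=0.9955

(26.07, 31.92)

Lower: z₀ + z₁ = 0.385 + (-1.645) = -1.260; 1 − a(z₀+z₁) = 1 − (-0.080)(-1.260) = 0.8992; argument = 0.385 + (-1.260)/0.8992 = -1.0162 → -1.02.
α₁ = Φ(-1.02) = 0.1539; rank = round(400 × 0.1539) = 62; θ*₍62₎ = 26.07.
Upper: z₀ + z₂ = 2.030; 1 − a(z₀+z₂) = 1.1624; argument = 2.1314 → 2.13; α₂ = 0.9834; rank = 393; θ*₍393₎ = 31.92.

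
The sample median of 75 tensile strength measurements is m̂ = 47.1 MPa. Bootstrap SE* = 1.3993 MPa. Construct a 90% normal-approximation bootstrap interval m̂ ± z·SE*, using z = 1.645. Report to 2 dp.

Margin = 1.645 × 1.3993 = 2.302
Interval: 47.1 ± 2.302

(44.80, 49.40)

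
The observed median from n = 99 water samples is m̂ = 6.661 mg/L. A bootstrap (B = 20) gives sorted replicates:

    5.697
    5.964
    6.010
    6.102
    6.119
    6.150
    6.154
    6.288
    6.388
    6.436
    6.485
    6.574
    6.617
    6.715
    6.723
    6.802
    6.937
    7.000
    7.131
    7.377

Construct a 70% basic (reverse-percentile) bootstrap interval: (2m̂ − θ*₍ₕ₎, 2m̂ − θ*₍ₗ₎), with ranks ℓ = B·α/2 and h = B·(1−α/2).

Percentile endpoints at ranks 3 and 17: θ*₍3₎ = 6.010, θ*₍17₎ = 6.937.
Basic interval reflects these around m̂:
  lower = 2 × 6.661 − 6.937 = 6.385
  upper = 2 × 6.661 − 6.010 = 7.312

(6.385, 7.312)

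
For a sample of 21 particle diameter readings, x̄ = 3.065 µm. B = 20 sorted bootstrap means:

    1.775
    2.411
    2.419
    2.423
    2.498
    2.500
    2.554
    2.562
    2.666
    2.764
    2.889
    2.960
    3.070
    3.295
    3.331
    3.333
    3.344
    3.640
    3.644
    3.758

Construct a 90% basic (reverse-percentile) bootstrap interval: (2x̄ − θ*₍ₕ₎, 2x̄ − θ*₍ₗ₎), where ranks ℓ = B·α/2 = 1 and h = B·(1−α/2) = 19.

(2.486, 4.355)

Percentile endpoints at ranks 1 and 19: θ*₍1₎ = 1.775, θ*₍19₎ = 3.644.
Basic interval reflects these around x̄:
  lower = 2 × 3.065 − 3.644 = 2.486
  upper = 2 × 3.065 − 1.775 = 4.355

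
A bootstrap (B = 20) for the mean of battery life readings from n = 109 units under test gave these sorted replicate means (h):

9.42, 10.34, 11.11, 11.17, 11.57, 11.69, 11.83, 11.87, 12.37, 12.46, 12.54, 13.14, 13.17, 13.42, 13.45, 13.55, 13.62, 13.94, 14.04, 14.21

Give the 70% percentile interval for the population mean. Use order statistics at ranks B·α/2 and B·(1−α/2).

(11.11, 13.62)

α = 0.30; lower rank = 20 × 0.150 = 3; upper rank = 20 × 0.850 = 17.
The 3rd smallest replicate is 11.11; the 17th is 13.62.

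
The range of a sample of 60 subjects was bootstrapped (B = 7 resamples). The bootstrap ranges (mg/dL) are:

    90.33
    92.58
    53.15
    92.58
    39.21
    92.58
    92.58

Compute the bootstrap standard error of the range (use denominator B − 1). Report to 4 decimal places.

SE* = 22.7944

Bootstrap SE is the standard deviation of the 7 replicate ranges.
Mean of replicates: (90.33 + 92.58 + 53.15 + 92.58 + 39.21 + 92.58 + 92.58) / 7 = 553.01000 / 7 = 79.00143
Sum of squared deviations: (+11.32857)² + (+13.57857)² + (−25.85143)² + (+13.57857)² + (−39.79143)² + (+13.57857)² + (+13.57857)² = 3117.50109
Variance = 3117.50109 / 6 = 519.58351
SE* = √519.58351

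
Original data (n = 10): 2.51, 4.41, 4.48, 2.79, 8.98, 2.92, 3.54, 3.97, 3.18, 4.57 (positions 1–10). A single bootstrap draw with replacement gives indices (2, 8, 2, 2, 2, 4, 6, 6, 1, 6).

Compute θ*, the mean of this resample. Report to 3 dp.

θ* = 3.567

Resample values: 4.41, 3.97, 4.41, 4.41, 4.41, 2.79, 2.92, 2.92, 2.51, 2.92.
Mean = (4.41 + 3.97 + 4.41 + 4.41 + 4.41 + 2.79 + 2.92 + 2.92 + 2.51 + 2.92) / 10 = 35.670 / 10 = 3.567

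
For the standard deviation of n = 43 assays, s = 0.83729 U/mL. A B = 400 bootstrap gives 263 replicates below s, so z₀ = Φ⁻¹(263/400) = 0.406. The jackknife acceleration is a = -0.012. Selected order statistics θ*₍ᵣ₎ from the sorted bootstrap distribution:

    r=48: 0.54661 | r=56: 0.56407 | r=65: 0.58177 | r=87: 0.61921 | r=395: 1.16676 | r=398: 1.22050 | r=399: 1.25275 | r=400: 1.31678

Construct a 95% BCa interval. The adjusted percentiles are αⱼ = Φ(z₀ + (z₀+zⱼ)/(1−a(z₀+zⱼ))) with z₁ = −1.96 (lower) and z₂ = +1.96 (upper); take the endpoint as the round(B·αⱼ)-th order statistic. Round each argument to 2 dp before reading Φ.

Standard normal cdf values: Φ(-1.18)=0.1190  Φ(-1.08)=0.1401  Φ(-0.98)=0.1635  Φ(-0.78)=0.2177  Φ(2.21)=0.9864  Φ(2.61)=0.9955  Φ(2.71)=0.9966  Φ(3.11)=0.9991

Lower: z₀ + z₁ = 0.406 + (-1.960) = -1.554; 1 − a(z₀+z₁) = 1 − (-0.012)(-1.554) = 0.9814; argument = 0.406 + (-1.554)/0.9814 = -1.1775 → -1.18.
α₁ = Φ(-1.18) = 0.1190; rank = round(400 × 0.1190) = 48; θ*₍48₎ = 0.54661.
Upper: z₀ + z₂ = 2.366; 1 − a(z₀+z₂) = 1.0284; argument = 2.7067 → 2.71; α₂ = 0.9966; rank = 399; θ*₍399₎ = 1.25275.

(0.54661, 1.25275)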